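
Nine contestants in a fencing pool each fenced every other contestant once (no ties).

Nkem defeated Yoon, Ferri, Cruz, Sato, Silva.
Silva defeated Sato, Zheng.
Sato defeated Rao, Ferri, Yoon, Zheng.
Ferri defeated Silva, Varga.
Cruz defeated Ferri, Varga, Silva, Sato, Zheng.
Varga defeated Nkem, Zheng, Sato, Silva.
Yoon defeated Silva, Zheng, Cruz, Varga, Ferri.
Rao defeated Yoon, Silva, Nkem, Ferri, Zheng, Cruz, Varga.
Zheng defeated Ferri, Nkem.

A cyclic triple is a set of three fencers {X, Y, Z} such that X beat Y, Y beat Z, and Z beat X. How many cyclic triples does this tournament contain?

18

Win totals: Zheng 2, Nkem 5, Cruz 5, Rao 7, Silva 2, Sato 4, Yoon 5, Varga 4, Ferri 2.
A fencer with w wins dominates both others in C(w,2) triples; summing gives 1 + 10 + 10 + 21 + 1 + 6 + 10 + 6 + 1 = 66 transitive triples.
Total triples C(9,3) = 84, so cyclic triples = 84 − 66 = 18.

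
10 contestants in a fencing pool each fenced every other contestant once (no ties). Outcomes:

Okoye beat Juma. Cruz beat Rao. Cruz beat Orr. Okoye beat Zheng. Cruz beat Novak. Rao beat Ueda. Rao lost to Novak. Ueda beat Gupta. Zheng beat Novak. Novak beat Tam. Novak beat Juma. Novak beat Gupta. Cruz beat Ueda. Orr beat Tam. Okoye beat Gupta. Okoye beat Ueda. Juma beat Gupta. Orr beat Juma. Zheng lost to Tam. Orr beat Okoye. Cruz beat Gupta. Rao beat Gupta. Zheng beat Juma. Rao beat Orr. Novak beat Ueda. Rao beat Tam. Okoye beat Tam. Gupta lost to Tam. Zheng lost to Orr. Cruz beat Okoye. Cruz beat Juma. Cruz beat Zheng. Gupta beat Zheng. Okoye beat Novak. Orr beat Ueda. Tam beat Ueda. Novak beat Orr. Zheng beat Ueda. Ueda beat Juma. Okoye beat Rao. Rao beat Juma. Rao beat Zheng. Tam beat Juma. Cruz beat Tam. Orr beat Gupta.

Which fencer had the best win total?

Cruz

Win totals: Zheng 3, Okoye 7, Ueda 2, Juma 1, Gupta 1, Cruz 9, Rao 6, Novak 6, Orr 6, Tam 4.
Cruz leads with 9 wins (next highest: 7).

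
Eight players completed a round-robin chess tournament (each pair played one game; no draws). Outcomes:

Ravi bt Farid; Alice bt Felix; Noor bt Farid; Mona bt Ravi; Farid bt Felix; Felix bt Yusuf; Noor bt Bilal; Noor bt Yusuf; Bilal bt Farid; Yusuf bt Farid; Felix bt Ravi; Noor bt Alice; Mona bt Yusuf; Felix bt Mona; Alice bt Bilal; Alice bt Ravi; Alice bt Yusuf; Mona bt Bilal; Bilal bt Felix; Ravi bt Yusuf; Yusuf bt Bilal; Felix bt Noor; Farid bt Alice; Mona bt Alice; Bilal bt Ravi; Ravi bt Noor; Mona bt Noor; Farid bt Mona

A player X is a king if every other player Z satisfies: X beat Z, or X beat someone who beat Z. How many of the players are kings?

7

Felix reaches everyone (king).
Farid reaches everyone (king).
Noor reaches everyone (king).
Bilal reaches everyone (king).
Yusuf cannot reach Noor in two steps.
Alice reaches everyone (king).
Ravi reaches everyone (king).
Mona reaches everyone (king).
Kings: Felix, Farid, Noor, Bilal, Alice, Ravi, Mona — 7.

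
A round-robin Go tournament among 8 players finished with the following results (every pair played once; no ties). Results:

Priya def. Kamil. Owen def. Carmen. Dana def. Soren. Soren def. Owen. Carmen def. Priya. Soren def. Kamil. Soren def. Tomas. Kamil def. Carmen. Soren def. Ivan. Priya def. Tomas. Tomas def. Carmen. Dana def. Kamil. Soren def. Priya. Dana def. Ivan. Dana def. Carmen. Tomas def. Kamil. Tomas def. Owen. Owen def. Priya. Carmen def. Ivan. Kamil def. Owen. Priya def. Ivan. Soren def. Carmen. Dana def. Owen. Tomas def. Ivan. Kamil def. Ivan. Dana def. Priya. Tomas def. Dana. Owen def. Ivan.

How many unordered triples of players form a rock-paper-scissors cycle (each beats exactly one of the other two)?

Win totals: Soren 6, Carmen 2, Kamil 3, Tomas 5, Owen 3, Dana 6, Priya 3, Ivan 0.
A player with w wins dominates both others in C(w,2) triples; summing gives 15 + 1 + 3 + 10 + 3 + 15 + 3 + 0 = 50 transitive triples.
Total triples C(8,3) = 56, so cyclic triples = 56 − 50 = 6.

6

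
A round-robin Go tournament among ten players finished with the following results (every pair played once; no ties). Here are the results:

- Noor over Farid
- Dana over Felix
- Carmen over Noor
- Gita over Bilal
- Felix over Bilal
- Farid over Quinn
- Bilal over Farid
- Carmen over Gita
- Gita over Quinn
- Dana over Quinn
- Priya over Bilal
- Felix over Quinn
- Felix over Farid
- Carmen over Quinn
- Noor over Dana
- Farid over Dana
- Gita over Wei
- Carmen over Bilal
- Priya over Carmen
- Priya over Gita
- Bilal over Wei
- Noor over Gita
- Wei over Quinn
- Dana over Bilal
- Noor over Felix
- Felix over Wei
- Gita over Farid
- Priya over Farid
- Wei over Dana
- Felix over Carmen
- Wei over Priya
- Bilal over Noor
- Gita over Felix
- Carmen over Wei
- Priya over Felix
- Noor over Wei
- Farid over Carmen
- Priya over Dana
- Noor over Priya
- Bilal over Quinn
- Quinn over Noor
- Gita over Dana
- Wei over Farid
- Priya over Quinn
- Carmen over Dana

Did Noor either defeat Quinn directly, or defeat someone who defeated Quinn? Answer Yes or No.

Yes

Noor did not beat Quinn directly.
Noor beat Priya, Wei, Gita, Farid, Felix, Dana. Of those, Priya beat Quinn.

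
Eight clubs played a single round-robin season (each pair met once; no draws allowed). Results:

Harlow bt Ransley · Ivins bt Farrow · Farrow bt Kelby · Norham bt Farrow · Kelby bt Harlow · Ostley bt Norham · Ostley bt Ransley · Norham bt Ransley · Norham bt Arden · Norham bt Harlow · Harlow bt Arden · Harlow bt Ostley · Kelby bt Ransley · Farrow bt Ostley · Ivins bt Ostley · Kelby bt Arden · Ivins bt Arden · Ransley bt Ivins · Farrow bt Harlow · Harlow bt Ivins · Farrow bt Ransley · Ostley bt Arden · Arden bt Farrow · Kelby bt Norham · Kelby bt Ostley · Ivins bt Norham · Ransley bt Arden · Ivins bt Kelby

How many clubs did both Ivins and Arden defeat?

Ivins beat: Kelby, Farrow, Ostley, Arden, Norham.
Arden beat: Farrow.
Both beat: Farrow — 1.

1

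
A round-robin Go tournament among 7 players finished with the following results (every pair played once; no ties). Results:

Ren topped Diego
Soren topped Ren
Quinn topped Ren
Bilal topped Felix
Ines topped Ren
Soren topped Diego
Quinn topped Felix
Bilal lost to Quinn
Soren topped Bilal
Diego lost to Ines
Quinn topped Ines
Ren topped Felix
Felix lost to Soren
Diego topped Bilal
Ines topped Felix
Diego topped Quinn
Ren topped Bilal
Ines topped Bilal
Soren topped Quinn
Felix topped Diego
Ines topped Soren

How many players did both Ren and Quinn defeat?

Ren beat: Felix, Bilal, Diego.
Quinn beat: Ren, Felix, Ines, Bilal.
Both beat: Felix, Bilal — 2.

2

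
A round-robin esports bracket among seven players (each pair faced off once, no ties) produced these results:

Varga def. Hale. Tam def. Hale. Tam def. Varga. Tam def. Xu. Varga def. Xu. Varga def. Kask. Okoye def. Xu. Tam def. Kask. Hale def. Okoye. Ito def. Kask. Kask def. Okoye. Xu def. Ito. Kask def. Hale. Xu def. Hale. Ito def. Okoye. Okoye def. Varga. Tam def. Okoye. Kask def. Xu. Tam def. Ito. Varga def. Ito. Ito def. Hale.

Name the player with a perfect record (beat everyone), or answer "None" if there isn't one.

Tam

Tam has 6 wins out of 6 opponents — a perfect record.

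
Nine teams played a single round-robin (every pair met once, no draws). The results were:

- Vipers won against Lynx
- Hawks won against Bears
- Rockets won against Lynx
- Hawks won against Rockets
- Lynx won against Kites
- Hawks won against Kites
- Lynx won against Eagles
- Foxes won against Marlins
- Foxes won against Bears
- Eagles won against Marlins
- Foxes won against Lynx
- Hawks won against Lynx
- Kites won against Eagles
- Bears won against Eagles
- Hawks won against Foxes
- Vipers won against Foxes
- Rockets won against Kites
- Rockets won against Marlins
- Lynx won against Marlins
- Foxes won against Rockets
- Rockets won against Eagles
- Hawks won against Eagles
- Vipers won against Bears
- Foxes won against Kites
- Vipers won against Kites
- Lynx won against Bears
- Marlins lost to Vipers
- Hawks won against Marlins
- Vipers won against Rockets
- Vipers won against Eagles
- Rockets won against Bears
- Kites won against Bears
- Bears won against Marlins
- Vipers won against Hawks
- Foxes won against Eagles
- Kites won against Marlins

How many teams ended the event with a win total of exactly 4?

Win totals: Rockets 5, Kites 3, Eagles 1, Foxes 6, Bears 2, Vipers 8, Marlins 0, Hawks 7, Lynx 4.
Exactly 4: Lynx — 1 team.

1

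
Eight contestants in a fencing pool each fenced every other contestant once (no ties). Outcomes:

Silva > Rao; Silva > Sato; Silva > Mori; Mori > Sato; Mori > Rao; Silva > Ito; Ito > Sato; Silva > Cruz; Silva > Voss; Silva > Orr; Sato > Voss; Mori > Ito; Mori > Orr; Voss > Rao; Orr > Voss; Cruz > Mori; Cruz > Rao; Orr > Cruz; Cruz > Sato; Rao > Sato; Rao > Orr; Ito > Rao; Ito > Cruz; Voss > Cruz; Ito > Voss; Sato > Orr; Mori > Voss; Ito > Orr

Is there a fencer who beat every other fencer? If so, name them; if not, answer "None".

Silva has 7 wins out of 7 opponents — a perfect record.

Silva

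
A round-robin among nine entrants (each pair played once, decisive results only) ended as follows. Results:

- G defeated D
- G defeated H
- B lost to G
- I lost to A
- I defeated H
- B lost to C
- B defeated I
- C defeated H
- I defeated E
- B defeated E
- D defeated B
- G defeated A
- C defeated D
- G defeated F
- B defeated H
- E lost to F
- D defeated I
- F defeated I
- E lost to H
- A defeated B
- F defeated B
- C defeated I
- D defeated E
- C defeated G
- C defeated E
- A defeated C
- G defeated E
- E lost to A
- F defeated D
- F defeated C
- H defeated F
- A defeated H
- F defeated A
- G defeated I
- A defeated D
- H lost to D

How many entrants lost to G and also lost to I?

G beat: A, B, D, E, F, H, I.
I beat: E, H.
Both beat: E, H — 2.

2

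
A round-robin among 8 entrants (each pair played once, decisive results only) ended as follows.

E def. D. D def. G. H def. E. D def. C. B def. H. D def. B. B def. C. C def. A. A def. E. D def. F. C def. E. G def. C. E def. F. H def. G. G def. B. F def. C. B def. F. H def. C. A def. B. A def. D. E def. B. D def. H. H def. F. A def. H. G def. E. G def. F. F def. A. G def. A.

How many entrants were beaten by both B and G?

B beat: C, F, H.
G beat: A, B, C, E, F.
Both beat: C, F — 2.

2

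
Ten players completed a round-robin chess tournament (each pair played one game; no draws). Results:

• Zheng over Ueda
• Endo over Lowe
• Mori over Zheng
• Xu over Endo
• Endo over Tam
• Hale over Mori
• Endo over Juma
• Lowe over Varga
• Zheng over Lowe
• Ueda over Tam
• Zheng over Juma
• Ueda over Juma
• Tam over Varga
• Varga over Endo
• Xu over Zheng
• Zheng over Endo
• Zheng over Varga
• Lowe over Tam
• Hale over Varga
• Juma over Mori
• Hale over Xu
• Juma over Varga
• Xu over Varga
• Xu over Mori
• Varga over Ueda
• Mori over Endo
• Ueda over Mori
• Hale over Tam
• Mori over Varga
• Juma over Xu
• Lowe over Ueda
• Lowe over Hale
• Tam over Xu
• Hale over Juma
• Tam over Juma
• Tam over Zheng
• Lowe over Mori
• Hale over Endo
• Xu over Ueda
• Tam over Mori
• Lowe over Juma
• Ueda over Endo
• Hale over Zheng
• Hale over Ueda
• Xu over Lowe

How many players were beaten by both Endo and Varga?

0

Endo beat: Tam, Juma, Lowe.
Varga beat: Endo, Ueda.
No one was beaten by both.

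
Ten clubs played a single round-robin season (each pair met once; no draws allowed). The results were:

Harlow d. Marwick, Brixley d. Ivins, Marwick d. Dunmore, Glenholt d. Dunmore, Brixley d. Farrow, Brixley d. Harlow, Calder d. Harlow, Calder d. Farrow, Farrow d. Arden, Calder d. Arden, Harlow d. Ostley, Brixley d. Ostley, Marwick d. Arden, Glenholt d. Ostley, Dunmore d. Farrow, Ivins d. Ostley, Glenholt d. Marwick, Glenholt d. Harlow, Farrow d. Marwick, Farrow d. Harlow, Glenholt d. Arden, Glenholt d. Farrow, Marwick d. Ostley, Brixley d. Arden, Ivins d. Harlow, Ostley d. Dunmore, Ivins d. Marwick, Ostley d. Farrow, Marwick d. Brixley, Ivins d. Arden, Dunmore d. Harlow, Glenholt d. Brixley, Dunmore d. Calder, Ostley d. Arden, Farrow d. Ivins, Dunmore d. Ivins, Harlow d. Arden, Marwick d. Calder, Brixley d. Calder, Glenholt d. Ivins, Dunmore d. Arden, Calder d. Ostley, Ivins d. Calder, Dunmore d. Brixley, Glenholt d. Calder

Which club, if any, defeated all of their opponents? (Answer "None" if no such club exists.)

Glenholt has 9 wins out of 9 opponents — a perfect record.

Glenholt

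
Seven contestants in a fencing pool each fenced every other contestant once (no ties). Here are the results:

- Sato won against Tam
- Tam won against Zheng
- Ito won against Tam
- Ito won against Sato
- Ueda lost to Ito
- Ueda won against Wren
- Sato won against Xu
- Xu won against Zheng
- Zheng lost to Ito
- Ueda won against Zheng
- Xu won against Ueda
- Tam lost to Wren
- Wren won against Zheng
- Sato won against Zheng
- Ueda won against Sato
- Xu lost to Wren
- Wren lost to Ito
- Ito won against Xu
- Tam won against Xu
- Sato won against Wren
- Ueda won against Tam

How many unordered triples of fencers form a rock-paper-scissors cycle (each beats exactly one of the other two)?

Win totals: Zheng 0, Ueda 4, Ito 6, Tam 2, Sato 4, Xu 2, Wren 3.
A fencer with w wins dominates both others in C(w,2) triples; summing gives 0 + 6 + 15 + 1 + 6 + 1 + 3 = 32 transitive triples.
Total triples C(7,3) = 35, so cyclic triples = 35 − 32 = 3.

3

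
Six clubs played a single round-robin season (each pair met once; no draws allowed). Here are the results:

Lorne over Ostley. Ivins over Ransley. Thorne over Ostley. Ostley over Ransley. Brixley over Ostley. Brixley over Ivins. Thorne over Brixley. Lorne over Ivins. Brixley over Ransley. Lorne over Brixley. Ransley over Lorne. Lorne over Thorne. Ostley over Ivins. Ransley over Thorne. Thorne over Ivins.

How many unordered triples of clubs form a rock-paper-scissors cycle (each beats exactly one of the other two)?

Win totals: Brixley 3, Lorne 4, Thorne 3, Ostley 2, Ransley 2, Ivins 1.
A club with w wins dominates both others in C(w,2) triples; summing gives 3 + 6 + 3 + 1 + 1 + 0 = 14 transitive triples.
Total triples C(6,3) = 20, so cyclic triples = 20 − 14 = 6.

6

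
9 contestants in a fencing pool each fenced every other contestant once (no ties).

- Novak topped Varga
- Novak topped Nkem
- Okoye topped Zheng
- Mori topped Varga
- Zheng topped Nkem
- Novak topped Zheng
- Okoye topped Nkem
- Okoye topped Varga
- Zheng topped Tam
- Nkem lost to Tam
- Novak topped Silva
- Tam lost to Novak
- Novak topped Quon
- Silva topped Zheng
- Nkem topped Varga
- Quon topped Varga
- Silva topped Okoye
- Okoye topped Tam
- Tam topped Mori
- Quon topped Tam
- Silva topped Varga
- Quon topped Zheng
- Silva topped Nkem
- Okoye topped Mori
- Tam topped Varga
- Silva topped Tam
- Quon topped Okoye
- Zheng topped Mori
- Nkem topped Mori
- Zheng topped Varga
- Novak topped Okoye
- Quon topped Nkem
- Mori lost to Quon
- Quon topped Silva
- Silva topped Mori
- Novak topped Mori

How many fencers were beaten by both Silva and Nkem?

Silva beat: Mori, Varga, Nkem, Tam, Zheng, Okoye.
Nkem beat: Mori, Varga.
Both beat: Mori, Varga — 2.

2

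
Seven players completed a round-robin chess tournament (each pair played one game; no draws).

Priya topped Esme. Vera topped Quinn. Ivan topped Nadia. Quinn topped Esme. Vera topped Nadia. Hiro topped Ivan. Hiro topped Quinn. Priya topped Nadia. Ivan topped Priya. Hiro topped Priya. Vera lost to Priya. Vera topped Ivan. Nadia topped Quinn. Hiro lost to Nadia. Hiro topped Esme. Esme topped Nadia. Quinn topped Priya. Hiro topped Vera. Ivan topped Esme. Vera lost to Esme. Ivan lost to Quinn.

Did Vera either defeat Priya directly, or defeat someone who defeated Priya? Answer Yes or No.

Yes

Vera did not beat Priya directly.
Vera beat Ivan, Quinn, Nadia. Of those, Ivan beat Priya.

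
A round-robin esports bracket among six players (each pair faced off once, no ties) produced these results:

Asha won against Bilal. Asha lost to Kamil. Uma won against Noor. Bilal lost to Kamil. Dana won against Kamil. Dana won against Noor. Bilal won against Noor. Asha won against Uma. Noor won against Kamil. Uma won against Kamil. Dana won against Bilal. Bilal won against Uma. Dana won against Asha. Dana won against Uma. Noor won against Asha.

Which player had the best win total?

Dana

Win totals: Asha 2, Dana 5, Noor 2, Kamil 2, Bilal 2, Uma 2.
Dana leads with 5 wins (next highest: 2).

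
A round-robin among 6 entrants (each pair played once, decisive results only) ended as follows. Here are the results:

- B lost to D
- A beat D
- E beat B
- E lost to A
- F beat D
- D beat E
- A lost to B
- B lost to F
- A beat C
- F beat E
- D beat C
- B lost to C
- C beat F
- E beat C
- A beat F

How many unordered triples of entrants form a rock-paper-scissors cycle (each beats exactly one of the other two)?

Of the C(6,3) = 20 triples, the cyclic ones are: {A, B, C}; {A, B, D}; {A, B, E}; {A, B, F}; {C, D, F}; {C, E, F}.
That is 6.

6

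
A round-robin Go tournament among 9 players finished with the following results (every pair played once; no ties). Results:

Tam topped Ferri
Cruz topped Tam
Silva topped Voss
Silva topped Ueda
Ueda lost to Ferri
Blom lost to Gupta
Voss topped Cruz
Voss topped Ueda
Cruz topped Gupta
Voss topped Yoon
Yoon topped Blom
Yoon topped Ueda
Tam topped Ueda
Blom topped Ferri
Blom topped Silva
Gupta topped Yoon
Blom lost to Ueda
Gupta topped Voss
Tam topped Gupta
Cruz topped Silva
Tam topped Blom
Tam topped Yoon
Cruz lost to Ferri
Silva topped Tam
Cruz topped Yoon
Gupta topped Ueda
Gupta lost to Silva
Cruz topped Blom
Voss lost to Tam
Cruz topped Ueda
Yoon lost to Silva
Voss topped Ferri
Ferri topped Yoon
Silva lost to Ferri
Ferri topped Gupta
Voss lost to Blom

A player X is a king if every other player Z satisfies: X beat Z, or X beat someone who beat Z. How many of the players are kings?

6

Gupta cannot reach Tam in two steps.
Blom reaches everyone (king).
Cruz reaches everyone (king).
Voss reaches everyone (king).
Ueda cannot reach Gupta, Cruz, Yoon, Tam in two steps.
Silva reaches everyone (king).
Yoon cannot reach Gupta, Cruz, Tam in two steps.
Tam reaches everyone (king).
Ferri reaches everyone (king).
Kings: Blom, Cruz, Voss, Silva, Tam, Ferri — 6.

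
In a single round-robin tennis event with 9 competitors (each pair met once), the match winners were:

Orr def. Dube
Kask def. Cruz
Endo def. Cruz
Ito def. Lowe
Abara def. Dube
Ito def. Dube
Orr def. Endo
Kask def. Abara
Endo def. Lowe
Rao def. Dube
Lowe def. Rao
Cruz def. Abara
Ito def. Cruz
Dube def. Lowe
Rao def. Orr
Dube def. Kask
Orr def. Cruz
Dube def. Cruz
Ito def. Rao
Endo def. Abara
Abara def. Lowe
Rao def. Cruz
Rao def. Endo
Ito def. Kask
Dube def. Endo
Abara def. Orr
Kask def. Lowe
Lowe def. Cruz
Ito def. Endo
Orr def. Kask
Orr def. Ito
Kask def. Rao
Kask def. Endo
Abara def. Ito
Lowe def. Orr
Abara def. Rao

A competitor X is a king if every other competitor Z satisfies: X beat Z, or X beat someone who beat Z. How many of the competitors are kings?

6

Ito reaches everyone (king).
Lowe reaches everyone (king).
Rao reaches everyone (king).
Cruz cannot reach Kask, Endo in two steps.
Kask reaches everyone (king).
Dube cannot reach Ito in two steps.
Endo cannot reach Kask in two steps.
Orr reaches everyone (king).
Abara reaches everyone (king).
Kings: Ito, Lowe, Rao, Kask, Orr, Abara — 6.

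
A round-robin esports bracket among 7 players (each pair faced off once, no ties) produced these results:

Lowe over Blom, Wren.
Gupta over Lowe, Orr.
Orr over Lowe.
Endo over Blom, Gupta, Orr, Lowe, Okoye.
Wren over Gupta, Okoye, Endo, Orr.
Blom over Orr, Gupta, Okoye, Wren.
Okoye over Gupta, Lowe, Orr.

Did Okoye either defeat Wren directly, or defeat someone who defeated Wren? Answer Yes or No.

Okoye did not beat Wren directly.
Okoye beat Gupta, Orr, Lowe. Of those, Lowe beat Wren.

Yes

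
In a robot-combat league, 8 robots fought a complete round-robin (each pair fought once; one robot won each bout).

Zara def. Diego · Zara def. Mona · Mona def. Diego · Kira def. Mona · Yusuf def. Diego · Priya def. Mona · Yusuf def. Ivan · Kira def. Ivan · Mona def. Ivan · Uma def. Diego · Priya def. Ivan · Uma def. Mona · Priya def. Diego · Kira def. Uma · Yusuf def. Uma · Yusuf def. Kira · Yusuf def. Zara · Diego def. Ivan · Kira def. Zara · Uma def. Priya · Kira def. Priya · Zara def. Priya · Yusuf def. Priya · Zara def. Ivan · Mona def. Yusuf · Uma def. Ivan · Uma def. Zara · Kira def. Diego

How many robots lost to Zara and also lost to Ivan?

Zara beat: Mona, Diego, Priya, Ivan.
Ivan beat: no one.
No one was beaten by both.

0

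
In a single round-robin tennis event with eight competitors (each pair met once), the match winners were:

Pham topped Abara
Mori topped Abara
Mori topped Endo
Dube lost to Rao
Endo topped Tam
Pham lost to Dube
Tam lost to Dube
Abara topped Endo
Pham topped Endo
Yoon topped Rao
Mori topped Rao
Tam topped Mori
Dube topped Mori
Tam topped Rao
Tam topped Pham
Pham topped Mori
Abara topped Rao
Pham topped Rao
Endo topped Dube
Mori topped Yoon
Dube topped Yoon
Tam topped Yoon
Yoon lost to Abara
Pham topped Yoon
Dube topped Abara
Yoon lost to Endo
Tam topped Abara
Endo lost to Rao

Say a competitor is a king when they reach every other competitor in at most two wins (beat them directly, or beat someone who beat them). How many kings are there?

5

Yoon cannot reach Pham, Tam, Mori, Abara in two steps.
Pham reaches everyone (king).
Rao reaches everyone (king).
Tam reaches everyone (king).
Dube reaches everyone (king).
Endo reaches everyone (king).
Mori cannot reach Pham in two steps.
Abara cannot reach Pham, Mori in two steps.
Kings: Pham, Rao, Tam, Dube, Endo — 5.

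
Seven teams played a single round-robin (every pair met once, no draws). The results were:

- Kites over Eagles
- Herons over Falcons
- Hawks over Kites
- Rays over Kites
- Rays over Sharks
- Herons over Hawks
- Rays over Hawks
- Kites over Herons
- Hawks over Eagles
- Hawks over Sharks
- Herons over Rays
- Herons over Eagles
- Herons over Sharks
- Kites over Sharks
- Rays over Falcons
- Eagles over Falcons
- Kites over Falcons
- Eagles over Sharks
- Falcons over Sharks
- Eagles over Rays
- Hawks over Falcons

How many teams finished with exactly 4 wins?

Win totals: Falcons 1, Rays 4, Herons 5, Eagles 3, Hawks 4, Kites 4, Sharks 0.
Exactly 4: Rays, Hawks, Kites — 3 teams.

3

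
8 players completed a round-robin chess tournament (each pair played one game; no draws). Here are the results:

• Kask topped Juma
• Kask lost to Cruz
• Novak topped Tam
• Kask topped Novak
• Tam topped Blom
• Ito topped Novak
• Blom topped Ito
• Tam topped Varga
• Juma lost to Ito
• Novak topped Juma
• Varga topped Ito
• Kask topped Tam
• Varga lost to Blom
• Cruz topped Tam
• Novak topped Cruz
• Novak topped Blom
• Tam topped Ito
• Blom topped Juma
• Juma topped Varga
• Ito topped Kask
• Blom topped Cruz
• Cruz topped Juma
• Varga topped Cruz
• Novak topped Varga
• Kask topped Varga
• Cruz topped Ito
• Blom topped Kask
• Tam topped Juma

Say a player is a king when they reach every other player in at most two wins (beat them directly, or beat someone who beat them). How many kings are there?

Ito reaches everyone (king).
Varga cannot reach Blom in two steps.
Tam reaches everyone (king).
Blom reaches everyone (king).
Cruz reaches everyone (king).
Kask reaches everyone (king).
Novak reaches everyone (king).
Juma cannot reach Tam, Blom, Kask, Novak in two steps.
Kings: Ito, Tam, Blom, Cruz, Kask, Novak — 6.

6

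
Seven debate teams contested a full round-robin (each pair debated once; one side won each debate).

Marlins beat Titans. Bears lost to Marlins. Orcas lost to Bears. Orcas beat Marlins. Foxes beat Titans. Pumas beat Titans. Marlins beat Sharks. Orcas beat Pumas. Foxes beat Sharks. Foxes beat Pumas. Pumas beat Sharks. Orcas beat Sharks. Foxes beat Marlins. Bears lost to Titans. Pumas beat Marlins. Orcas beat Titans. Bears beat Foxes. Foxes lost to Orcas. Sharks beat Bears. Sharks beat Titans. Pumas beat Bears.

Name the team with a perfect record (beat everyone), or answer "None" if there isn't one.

None

Highest win total is Orcas with 5 (out of 6 possible).
Orcas lost to Bears, so no team went undefeated.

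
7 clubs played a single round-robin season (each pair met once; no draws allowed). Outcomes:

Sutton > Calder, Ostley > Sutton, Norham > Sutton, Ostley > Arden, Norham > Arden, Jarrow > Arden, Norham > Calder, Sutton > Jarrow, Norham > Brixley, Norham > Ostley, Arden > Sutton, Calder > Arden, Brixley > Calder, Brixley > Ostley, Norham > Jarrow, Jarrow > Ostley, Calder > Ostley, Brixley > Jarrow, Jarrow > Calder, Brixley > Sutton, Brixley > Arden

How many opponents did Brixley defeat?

Brixley's results: beat Jarrow, Arden, Calder, Sutton, Ostley; lost to Norham.
That is 5 wins.

5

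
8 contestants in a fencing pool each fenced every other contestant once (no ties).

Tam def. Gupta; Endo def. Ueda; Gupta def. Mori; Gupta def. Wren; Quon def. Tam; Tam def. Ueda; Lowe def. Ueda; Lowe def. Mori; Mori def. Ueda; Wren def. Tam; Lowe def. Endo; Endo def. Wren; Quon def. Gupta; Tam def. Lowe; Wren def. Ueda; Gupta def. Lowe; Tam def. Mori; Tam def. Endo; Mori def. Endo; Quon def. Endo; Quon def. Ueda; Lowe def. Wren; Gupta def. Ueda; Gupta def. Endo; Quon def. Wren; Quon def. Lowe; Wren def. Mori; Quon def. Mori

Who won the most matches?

Win totals: Mori 2, Endo 2, Tam 5, Quon 7, Gupta 5, Wren 3, Ueda 0, Lowe 4.
Quon leads with 7 wins (next highest: 5).

Quon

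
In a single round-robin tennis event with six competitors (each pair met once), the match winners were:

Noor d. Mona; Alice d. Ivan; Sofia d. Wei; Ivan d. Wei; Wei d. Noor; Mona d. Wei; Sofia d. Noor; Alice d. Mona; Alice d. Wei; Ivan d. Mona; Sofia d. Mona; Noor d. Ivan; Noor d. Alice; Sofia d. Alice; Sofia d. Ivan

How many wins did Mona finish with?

1

Mona's results: beat Wei; lost to Noor, Alice, Ivan, Sofia.
That is 1 win.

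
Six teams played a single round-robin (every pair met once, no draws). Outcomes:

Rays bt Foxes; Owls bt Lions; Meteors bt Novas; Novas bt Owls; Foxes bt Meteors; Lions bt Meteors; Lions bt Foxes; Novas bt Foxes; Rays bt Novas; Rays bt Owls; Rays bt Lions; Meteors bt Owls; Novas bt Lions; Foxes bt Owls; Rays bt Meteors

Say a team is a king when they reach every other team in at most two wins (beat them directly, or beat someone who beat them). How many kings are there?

Meteors cannot reach Rays in two steps.
Novas cannot reach Rays in two steps.
Lions cannot reach Rays in two steps.
Owls cannot reach Novas, Rays in two steps.
Rays reaches everyone (king).
Foxes cannot reach Rays in two steps.
Kings: Rays — 1.

1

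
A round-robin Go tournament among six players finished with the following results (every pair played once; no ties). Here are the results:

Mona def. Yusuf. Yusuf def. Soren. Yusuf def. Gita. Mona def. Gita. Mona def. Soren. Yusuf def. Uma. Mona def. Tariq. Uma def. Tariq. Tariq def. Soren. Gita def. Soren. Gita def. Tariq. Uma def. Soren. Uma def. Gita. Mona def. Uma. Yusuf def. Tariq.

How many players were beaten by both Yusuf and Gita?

Yusuf beat: Soren, Uma, Gita, Tariq.
Gita beat: Soren, Tariq.
Both beat: Soren, Tariq — 2.

2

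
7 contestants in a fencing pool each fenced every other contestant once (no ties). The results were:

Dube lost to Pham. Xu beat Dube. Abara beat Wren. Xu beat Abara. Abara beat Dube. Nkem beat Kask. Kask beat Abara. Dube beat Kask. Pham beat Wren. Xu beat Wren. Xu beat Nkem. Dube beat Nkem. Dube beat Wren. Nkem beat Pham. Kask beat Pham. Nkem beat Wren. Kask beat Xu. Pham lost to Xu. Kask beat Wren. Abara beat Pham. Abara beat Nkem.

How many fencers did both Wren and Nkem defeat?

Wren beat: no one.
Nkem beat: Kask, Wren, Pham.
No one was beaten by both.

0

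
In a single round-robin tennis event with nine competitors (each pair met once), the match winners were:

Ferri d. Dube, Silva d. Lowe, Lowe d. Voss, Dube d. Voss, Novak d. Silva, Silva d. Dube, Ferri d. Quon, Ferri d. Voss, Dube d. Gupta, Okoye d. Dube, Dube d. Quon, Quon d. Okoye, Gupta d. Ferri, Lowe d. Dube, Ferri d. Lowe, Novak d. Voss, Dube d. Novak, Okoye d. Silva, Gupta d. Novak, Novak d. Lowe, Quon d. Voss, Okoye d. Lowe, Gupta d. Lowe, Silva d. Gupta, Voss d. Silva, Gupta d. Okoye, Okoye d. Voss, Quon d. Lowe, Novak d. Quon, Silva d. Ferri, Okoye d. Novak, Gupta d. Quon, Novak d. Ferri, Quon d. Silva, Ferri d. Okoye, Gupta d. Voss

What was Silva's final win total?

Silva's results: beat Lowe, Dube, Gupta, Ferri; lost to Novak, Quon, Voss, Okoye.
That is 4 wins.

4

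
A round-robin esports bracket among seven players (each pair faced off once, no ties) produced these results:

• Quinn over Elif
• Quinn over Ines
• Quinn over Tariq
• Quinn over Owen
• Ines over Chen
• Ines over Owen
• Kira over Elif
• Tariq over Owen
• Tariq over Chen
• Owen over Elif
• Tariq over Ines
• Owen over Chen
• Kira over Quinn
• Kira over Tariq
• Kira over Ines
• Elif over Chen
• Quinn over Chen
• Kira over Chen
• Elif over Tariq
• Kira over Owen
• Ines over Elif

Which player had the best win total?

Kira

Win totals: Chen 0, Tariq 3, Ines 3, Owen 2, Kira 6, Elif 2, Quinn 5.
Kira leads with 6 wins (next highest: 5).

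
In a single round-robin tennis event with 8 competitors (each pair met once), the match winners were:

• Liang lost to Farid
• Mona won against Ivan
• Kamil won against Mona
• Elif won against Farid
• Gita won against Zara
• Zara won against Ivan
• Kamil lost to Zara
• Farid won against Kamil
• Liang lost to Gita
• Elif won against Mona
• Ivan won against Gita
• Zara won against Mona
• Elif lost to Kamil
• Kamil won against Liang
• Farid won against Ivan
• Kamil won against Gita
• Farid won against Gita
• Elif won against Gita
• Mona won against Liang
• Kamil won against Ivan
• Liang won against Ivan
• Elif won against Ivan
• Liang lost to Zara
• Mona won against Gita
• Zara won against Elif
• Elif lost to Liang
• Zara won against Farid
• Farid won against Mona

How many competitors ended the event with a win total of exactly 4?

Win totals: Mona 3, Liang 2, Farid 5, Kamil 5, Zara 6, Gita 2, Elif 4, Ivan 1.
Exactly 4: Elif — 1 competitor.

1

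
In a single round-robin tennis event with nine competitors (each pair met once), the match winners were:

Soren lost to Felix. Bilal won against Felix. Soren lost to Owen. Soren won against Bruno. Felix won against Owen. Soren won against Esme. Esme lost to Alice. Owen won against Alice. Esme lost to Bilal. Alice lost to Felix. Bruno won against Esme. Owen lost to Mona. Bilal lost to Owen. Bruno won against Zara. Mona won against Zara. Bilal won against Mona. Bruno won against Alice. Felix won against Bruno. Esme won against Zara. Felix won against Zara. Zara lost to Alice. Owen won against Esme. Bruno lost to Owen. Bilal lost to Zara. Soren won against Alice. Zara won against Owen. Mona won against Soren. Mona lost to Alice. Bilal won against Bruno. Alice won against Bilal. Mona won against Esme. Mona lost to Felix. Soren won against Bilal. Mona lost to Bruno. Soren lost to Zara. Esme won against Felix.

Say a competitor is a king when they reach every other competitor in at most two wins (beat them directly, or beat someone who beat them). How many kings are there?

Owen reaches everyone (king).
Mona reaches everyone (king).
Soren cannot reach Owen in two steps.
Felix reaches everyone (king).
Alice reaches everyone (king).
Bilal reaches everyone (king).
Zara reaches everyone (king).
Esme reaches everyone (king).
Bruno reaches everyone (king).
Kings: Owen, Mona, Felix, Alice, Bilal, Zara, Esme, Bruno — 8.

8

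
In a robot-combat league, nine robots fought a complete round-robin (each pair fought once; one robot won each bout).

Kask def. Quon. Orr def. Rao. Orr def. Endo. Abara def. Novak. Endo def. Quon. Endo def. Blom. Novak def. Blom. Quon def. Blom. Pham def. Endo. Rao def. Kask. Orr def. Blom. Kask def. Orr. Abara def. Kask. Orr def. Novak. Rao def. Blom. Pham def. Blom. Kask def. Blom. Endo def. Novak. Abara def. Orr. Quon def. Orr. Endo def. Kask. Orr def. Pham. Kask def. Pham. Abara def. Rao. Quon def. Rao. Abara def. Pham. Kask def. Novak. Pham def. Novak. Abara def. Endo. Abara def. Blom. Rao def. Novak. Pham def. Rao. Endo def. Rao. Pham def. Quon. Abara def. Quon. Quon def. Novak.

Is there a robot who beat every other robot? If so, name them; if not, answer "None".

Abara has 8 wins out of 8 opponents — a perfect record.

Abara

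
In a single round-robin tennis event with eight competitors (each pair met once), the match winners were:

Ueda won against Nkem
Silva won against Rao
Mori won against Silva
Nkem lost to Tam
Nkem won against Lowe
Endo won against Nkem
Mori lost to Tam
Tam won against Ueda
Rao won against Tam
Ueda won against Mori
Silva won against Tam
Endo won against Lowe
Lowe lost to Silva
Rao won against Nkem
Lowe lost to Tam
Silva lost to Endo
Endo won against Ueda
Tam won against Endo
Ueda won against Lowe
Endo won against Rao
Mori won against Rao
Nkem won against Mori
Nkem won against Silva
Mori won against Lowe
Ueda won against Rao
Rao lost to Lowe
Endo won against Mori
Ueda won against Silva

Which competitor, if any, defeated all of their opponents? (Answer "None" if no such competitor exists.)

Highest win total is Endo with 6 (out of 7 possible).
Endo lost to Tam, so no competitor went undefeated.

None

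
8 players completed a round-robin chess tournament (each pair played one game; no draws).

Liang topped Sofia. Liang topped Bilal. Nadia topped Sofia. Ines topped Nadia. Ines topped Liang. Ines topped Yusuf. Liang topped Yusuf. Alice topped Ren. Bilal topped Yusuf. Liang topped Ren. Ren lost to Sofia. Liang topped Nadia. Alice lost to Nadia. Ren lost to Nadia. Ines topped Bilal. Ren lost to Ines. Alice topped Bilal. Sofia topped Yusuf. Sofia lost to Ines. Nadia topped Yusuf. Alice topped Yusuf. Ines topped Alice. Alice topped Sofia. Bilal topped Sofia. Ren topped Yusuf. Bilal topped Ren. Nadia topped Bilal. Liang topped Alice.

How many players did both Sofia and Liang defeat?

Sofia beat: Yusuf, Ren.
Liang beat: Sofia, Yusuf, Bilal, Alice, Ren, Nadia.
Both beat: Yusuf, Ren — 2.

2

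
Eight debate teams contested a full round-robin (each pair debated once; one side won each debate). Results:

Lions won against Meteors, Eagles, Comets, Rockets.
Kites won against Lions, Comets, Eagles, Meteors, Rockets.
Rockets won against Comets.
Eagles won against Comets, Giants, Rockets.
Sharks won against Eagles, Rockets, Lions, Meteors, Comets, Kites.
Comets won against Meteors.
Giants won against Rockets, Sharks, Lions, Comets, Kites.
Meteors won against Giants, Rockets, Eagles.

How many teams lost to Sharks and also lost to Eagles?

Sharks beat: Eagles, Lions, Meteors, Kites, Rockets, Comets.
Eagles beat: Giants, Rockets, Comets.
Both beat: Rockets, Comets — 2.

2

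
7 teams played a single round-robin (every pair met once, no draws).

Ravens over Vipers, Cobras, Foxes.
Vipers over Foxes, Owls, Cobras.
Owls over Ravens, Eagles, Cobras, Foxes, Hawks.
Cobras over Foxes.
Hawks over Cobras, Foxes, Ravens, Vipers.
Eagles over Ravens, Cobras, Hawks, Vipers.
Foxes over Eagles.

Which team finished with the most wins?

Owls

Win totals: Hawks 4, Ravens 3, Cobras 1, Eagles 4, Foxes 1, Owls 5, Vipers 3.
Owls leads with 5 wins (next highest: 4).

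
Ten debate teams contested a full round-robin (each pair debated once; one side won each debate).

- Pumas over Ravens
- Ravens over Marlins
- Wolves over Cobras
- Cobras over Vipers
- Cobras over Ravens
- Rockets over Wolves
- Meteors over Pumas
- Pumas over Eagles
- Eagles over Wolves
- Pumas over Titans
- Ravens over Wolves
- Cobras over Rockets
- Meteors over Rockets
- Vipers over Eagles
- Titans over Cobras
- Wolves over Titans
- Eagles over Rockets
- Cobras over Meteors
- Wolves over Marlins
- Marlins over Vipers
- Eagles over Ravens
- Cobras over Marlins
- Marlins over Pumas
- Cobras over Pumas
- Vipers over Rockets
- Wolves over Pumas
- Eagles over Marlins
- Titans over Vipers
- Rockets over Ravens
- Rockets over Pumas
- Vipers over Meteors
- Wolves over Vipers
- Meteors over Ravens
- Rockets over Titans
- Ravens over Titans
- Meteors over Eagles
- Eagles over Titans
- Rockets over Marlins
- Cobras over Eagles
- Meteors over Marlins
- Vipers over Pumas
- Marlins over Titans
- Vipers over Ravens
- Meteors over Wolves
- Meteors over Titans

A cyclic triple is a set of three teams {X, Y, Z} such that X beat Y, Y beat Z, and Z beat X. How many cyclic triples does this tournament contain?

Win totals: Eagles 5, Vipers 5, Titans 2, Marlins 3, Rockets 5, Cobras 7, Ravens 3, Wolves 5, Pumas 3, Meteors 7.
A team with w wins dominates both others in C(w,2) triples; summing gives 10 + 10 + 1 + 3 + 10 + 21 + 3 + 10 + 3 + 21 = 92 transitive triples.
Total triples C(10,3) = 120, so cyclic triples = 120 − 92 = 28.

28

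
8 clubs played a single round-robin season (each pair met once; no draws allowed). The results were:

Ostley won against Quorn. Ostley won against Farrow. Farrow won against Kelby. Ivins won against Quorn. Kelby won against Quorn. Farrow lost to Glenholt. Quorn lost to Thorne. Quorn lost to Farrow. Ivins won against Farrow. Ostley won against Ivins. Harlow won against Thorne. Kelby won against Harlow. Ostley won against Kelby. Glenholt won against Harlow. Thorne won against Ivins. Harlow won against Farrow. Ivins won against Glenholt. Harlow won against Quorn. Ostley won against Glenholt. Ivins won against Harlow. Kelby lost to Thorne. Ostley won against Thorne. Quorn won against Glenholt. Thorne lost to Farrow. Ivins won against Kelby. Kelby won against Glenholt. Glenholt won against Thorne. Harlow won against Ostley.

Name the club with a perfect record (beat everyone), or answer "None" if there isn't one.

None

Highest win total is Ostley with 6 (out of 7 possible).
Ostley lost to Harlow, so no club went undefeated.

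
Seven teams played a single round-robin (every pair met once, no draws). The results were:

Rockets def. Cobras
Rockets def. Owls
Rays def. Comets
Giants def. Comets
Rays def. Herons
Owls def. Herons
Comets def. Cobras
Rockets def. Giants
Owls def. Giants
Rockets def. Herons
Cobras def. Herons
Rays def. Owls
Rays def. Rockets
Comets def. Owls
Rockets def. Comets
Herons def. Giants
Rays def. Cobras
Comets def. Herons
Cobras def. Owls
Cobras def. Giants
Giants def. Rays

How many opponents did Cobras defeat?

3

Cobras' results: beat Giants, Owls, Herons; lost to Rays, Rockets, Comets.
That is 3 wins.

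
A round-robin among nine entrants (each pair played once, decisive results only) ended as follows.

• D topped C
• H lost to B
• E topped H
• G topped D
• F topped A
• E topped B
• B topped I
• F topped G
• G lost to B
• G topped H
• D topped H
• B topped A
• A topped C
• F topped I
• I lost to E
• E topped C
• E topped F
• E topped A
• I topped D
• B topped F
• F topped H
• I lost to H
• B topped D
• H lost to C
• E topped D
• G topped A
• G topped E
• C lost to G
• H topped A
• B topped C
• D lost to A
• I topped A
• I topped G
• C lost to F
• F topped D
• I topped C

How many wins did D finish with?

D's results: beat C, H; lost to A, B, E, F, G, I.
That is 2 wins.

2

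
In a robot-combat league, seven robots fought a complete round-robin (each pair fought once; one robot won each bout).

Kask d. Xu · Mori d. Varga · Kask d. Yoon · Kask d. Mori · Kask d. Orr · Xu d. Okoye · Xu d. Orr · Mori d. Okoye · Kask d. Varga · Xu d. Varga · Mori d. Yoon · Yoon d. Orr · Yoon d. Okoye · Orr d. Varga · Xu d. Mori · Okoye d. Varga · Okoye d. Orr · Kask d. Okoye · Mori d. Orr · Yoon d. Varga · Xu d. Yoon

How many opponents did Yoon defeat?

Yoon's results: beat Varga, Okoye, Orr; lost to Xu, Kask, Mori.
That is 3 wins.

3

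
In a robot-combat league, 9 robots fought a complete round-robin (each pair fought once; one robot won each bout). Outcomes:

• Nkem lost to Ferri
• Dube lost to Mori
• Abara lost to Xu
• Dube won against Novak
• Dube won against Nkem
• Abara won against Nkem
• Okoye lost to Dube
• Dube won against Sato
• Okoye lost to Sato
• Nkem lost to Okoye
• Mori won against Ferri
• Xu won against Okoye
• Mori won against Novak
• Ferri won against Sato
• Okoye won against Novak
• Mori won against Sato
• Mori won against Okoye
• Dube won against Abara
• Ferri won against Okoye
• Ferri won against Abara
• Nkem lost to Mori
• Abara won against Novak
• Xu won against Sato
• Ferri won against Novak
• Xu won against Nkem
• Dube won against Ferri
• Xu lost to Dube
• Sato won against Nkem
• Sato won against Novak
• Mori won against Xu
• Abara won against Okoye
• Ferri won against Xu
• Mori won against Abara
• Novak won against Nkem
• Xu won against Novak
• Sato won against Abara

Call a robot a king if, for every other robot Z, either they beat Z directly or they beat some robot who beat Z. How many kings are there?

1

Xu cannot reach Mori, Ferri, Dube in two steps.
Novak cannot reach Xu, Abara, Mori, Sato, Ferri, Okoye, Dube in two steps.
Abara cannot reach Xu, Mori, Sato, Ferri, Dube in two steps.
Mori reaches everyone (king).
Sato cannot reach Xu, Mori, Ferri, Dube in two steps.
Ferri cannot reach Mori, Dube in two steps.
Nkem cannot reach Xu, Novak, Abara, Mori, Sato, Ferri, Okoye, Dube in two steps.
Okoye cannot reach Xu, Abara, Mori, Sato, Ferri, Dube in two steps.
Dube cannot reach Mori in two steps.
Kings: Mori — 1.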